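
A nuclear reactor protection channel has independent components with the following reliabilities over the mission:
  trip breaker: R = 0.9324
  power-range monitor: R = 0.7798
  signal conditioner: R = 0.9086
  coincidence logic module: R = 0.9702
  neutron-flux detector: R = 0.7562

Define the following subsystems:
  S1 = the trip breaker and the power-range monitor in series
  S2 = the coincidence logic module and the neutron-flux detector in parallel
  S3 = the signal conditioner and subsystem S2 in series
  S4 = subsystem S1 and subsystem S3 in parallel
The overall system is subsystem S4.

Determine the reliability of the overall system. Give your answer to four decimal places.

0.9733

Series (trip breaker and power-range monitor): 0.932400 × 0.779800 = 0.727086
Parallel (coincidence logic module and neutron-flux detector): 1 − (1 − 0.970200)(1 − 0.756200) = 0.992735
Series (signal conditioner and [0.992735]): 0.908600 × 0.992735 = 0.901999
Parallel ([0.727086] and [0.901999]): 1 − (1 − 0.727086)(1 − 0.901999) = 0.9733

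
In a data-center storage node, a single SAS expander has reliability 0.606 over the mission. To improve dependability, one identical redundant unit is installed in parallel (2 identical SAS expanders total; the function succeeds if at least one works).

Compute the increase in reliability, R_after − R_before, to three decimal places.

0.239

R_before = 0.606
R_after = 1 − (1 − 0.606)^2 = 0.845
ΔR = 0.845 − 0.606 = 0.239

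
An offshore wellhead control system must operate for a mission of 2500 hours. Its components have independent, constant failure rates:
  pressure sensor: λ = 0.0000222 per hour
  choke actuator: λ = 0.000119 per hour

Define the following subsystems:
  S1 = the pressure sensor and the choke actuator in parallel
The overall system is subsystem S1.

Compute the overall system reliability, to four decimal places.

R(pressure sensor) = exp(−0.0000222 × 2500) = 0.946012
R(choke actuator) = exp(−0.000119 × 2500) = 0.742673
Parallel (pressure sensor and choke actuator): 1 − (1 − 0.946012)(1 − 0.742673) = 0.9861

0.9861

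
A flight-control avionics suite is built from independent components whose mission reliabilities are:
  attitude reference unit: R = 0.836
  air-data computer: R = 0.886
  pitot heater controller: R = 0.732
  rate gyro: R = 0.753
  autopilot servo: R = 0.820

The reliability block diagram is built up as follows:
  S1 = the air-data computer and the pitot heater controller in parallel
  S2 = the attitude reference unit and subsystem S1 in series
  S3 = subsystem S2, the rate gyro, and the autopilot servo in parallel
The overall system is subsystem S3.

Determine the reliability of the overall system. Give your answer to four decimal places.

Parallel (air-data computer and pitot heater controller): 1 − (1 − 0.886000)(1 − 0.732000) = 0.969448
Series (attitude reference unit and [0.969448]): 0.836000 × 0.969448 = 0.810459
Parallel ([0.810459], rate gyro, and autopilot servo): 1 − (1 − 0.810459)(1 − 0.753000)(1 − 0.820000) = 0.9916

0.9916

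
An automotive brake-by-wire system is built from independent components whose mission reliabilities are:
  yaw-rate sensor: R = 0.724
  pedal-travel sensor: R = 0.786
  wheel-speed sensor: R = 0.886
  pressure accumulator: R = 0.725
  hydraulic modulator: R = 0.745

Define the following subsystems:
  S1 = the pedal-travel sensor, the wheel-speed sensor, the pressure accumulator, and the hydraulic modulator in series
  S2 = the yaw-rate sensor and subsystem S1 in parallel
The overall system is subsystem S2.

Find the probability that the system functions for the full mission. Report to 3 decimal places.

Series (pedal-travel sensor, wheel-speed sensor, pressure accumulator, and hydraulic modulator): 0.78600 × 0.88600 × 0.72500 × 0.74500 = 0.37614
Parallel (yaw-rate sensor and [0.37614]): 1 − (1 − 0.72400)(1 − 0.37614) = 0.828

0.828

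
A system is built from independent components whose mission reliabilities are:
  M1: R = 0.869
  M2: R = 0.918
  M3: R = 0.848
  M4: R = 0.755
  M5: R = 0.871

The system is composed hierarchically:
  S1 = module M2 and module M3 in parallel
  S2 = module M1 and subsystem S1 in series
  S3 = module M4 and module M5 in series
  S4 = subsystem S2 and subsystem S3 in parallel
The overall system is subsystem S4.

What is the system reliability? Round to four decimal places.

Parallel (M2 and M3): 1 − (1 − 0.918000)(1 − 0.848000) = 0.987536
Series (M1 and [0.987536]): 0.869000 × 0.987536 = 0.858169
Series (M4 and M5): 0.755000 × 0.871000 = 0.657605
Parallel ([0.858169] and [0.657605]): 1 − (1 − 0.858169)(1 − 0.657605) = 0.9514

0.9514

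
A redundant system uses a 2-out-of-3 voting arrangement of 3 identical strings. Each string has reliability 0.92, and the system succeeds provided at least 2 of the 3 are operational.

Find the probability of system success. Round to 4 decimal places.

R = Σ_{i=2}^{3} C(3,i) p^i (1−p)^{3−i} with p = 0.92
C(3,2)·0.92^2·0.08^1 = 0.203136
C(3,3)·0.92^3·0.08^0 = 0.778688
Sum = 0.9818

0.9818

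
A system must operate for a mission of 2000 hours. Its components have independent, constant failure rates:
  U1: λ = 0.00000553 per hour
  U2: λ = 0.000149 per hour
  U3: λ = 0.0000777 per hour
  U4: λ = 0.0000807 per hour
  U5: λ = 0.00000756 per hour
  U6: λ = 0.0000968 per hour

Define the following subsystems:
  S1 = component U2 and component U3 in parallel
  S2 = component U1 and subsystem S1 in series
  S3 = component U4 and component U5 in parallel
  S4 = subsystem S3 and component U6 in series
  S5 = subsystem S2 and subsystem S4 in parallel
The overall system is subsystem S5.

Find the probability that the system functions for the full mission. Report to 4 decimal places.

0.9915

R(U1) = exp(−0.00000553 × 2000) = 0.989001
R(U2) = exp(−0.000149 × 2000) = 0.742301
R(U3) = exp(−0.0000777 × 2000) = 0.856073
R(U4) = exp(−0.0000807 × 2000) = 0.850952
R(U5) = exp(−0.00000756 × 2000) = 0.984994
R(U6) = exp(−0.0000968 × 2000) = 0.823987
Parallel (U2 and U3): 1 − (1 − 0.742301)(1 − 0.856073) = 0.962910
Series (U1 and [0.962910]): 0.989001 × 0.962910 = 0.952319
Parallel (U4 and U5): 1 − (1 − 0.850952)(1 − 0.984994) = 0.997763
Series ([0.997763] and U6): 0.997763 × 0.823987 = 0.822144
Parallel ([0.952319] and [0.822144]): 1 − (1 − 0.952319)(1 − 0.822144) = 0.9915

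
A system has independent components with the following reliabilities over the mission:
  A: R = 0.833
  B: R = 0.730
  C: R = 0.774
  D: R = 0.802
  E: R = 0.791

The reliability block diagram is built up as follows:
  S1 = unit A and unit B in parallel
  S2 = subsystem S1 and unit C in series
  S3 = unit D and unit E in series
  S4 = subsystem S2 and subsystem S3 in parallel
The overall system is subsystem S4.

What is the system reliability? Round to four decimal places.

Parallel (A and B): 1 − (1 − 0.833000)(1 − 0.730000) = 0.954910
Series ([0.954910] and C): 0.954910 × 0.774000 = 0.739100
Series (D and E): 0.802000 × 0.791000 = 0.634382
Parallel ([0.739100] and [0.634382]): 1 − (1 − 0.739100)(1 − 0.634382) = 0.9046

0.9046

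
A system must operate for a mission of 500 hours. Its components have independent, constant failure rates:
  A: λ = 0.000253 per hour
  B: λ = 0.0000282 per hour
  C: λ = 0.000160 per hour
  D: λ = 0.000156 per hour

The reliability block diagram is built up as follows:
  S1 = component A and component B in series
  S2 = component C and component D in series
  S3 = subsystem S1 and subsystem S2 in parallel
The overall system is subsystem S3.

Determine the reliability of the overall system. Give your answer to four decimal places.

0.9808

R(A) = exp(−0.000253 × 500) = 0.881174
R(B) = exp(−0.0000282 × 500) = 0.985999
R(C) = exp(−0.000160 × 500) = 0.923116
R(D) = exp(−0.000156 × 500) = 0.924964
Series (A and B): 0.881174 × 0.985999 = 0.868837
Series (C and D): 0.923116 × 0.924964 = 0.853849
Parallel ([0.868837] and [0.853849]): 1 − (1 − 0.868837)(1 − 0.853849) = 0.9808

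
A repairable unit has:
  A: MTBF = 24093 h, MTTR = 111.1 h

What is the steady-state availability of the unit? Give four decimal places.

A(A) = MTBF/(MTBF+MTTR) = 24093/(24093+111.1) = 0.9954

0.9954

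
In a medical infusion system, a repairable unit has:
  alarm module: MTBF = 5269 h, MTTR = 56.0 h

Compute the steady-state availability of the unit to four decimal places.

0.9895

A(alarm module) = MTBF/(MTBF+MTTR) = 5269/(5269+56.0) = 0.9895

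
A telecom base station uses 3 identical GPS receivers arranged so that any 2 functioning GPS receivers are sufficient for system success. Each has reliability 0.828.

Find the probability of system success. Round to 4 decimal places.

R = Σ_{i=2}^{3} C(3,i) p^i (1−p)^{3−i} with p = 0.828
C(3,2)·0.828^2·0.172^1 = 0.353761
C(3,3)·0.828^3·0.172^0 = 0.567664
Sum = 0.9214

0.9214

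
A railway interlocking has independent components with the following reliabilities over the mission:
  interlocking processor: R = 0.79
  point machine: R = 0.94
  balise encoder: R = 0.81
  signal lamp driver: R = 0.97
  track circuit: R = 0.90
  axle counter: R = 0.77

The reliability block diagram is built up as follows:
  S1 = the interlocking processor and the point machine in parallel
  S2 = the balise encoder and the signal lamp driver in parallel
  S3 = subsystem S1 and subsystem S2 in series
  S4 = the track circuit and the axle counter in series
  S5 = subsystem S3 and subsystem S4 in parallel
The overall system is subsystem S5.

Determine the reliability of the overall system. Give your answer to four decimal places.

0.9944

Parallel (interlocking processor and point machine): 1 − (1 − 0.790000)(1 − 0.940000) = 0.987400
Parallel (balise encoder and signal lamp driver): 1 − (1 − 0.810000)(1 − 0.970000) = 0.994300
Series ([0.987400] and [0.994300]): 0.987400 × 0.994300 = 0.981772
Series (track circuit and axle counter): 0.900000 × 0.770000 = 0.693000
Parallel ([0.981772] and [0.693000]): 1 − (1 − 0.981772)(1 − 0.693000) = 0.9944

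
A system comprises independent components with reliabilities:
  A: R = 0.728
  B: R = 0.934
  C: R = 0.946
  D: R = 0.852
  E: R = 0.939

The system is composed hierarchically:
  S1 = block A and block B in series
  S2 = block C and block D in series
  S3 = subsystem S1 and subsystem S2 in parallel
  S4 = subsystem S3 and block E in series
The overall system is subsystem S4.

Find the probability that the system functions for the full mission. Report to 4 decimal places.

Series (A and B): 0.728000 × 0.934000 = 0.679952
Series (C and D): 0.946000 × 0.852000 = 0.805992
Parallel ([0.679952] and [0.805992]): 1 − (1 − 0.679952)(1 − 0.805992) = 0.937908
Series ([0.937908] and E): 0.937908 × 0.939000 = 0.8807

0.8807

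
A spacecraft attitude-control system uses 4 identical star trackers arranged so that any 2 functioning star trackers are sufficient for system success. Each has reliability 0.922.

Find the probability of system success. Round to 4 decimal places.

R = Σ_{i=2}^{4} C(4,i) p^i (1−p)^{4−i} with p = 0.922
C(4,2)·0.922^2·0.078^2 = 0.031031
C(4,3)·0.922^3·0.078^1 = 0.244539
C(4,4)·0.922^4·0.078^0 = 0.722643
Sum = 0.9982

0.9982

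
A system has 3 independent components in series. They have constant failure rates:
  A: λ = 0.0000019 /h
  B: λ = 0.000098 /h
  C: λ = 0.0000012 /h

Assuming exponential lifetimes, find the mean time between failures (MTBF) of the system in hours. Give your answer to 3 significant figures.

9890

Series of exponential components: λ_sys = Σ λ_i
λ_sys = 0.0000019 + 0.000098 + 0.0000012 = 1.0110e-04 /h
MTBF = 1 / λ_sys = 9890 h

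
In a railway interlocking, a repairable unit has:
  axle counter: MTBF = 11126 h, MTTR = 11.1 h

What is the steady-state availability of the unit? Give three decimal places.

A(axle counter) = MTBF/(MTBF+MTTR) = 11126/(11126+11.1) = 0.999

0.999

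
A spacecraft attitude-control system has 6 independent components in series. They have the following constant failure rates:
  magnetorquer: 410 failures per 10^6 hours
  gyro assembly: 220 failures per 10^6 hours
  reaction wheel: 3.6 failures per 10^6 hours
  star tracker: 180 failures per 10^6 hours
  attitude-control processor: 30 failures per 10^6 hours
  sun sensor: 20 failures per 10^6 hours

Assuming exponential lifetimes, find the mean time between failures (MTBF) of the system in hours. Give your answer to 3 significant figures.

Series of exponential components: λ_sys = Σ λ_i
λ_sys = 0.00041 + 0.00022 + 0.0000036 + 0.00018 + 0.000030 + 0.000020 = 8.6360e-04 /h
MTBF = 1 / λ_sys = 1160 h

1160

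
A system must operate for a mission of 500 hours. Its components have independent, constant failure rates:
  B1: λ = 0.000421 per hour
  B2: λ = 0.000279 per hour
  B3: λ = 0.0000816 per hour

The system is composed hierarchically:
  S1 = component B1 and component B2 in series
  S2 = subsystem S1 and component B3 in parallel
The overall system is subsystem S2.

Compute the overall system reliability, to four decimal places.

R(B1) = exp(−0.000421 × 500) = 0.810179
R(B2) = exp(−0.000279 × 500) = 0.869793
R(B3) = exp(−0.0000816 × 500) = 0.960021
Series (B1 and B2): 0.810179 × 0.869793 = 0.704688
Parallel ([0.704688] and B3): 1 − (1 − 0.704688)(1 − 0.960021) = 0.9882

0.9882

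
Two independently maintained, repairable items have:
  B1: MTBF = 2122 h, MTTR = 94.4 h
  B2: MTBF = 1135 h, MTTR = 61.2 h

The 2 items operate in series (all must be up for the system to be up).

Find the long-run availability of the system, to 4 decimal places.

0.9084

A(B1) = MTBF/(MTBF+MTTR) = 2122/(2122+94.4) = 0.957408
A(B2) = MTBF/(MTBF+MTTR) = 1135/(1135+61.2) = 0.948838
Series availability: 0.957408 × 0.948838 = 0.9084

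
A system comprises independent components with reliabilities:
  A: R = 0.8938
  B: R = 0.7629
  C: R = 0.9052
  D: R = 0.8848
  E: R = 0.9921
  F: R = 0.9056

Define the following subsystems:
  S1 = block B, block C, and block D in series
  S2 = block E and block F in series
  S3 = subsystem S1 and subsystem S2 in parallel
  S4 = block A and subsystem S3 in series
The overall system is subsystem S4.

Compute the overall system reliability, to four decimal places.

0.8585

Series (B, C, and D): 0.762900 × 0.905200 × 0.884800 = 0.611023
Series (E and F): 0.992100 × 0.905600 = 0.898446
Parallel ([0.611023] and [0.898446]): 1 − (1 − 0.611023)(1 − 0.898446) = 0.960498
Series (A and [0.960498]): 0.893800 × 0.960498 = 0.8585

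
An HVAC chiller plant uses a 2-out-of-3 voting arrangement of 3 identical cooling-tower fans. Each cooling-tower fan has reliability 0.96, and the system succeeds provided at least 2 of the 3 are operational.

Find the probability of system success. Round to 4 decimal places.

R = Σ_{i=2}^{3} C(3,i) p^i (1−p)^{3−i} with p = 0.96
C(3,2)·0.96^2·0.04^1 = 0.110592
C(3,3)·0.96^3·0.04^0 = 0.884736
Sum = 0.9953

0.9953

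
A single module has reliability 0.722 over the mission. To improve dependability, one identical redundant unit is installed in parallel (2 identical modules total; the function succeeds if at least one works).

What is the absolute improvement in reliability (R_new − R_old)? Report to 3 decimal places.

R_before = 0.722
R_after = 1 − (1 − 0.722)^2 = 0.923
ΔR = 0.923 − 0.722 = 0.201

0.201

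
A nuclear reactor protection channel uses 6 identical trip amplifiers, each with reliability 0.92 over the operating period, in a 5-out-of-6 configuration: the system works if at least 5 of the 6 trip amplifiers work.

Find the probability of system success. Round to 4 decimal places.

R = Σ_{i=5}^{6} C(6,i) p^i (1−p)^{6−i} with p = 0.92
C(6,5)·0.92^5·0.08^1 = 0.316359
C(6,6)·0.92^6·0.08^0 = 0.606355
Sum = 0.9227

0.9227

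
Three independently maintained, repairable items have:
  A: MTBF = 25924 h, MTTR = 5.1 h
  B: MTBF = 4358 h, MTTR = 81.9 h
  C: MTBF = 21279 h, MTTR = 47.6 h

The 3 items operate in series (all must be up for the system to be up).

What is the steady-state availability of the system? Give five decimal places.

A(A) = MTBF/(MTBF+MTTR) = 25924/(25924+5.1) = 0.999803
A(B) = MTBF/(MTBF+MTTR) = 4358/(4358+81.9) = 0.981554
A(C) = MTBF/(MTBF+MTTR) = 21279/(21279+47.6) = 0.997768
Series availability: 0.999803 × 0.981554 × 0.997768 = 0.97917

0.97917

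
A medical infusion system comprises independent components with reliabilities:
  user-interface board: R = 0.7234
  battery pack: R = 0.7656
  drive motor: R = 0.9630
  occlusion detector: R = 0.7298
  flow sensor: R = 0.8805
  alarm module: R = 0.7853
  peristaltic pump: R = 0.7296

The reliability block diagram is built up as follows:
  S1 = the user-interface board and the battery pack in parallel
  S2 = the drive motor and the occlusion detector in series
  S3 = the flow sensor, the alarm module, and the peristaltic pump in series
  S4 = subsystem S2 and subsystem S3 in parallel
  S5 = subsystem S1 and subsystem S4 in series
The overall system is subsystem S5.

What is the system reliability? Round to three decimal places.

0.797

Parallel (user-interface board and battery pack): 1 − (1 − 0.72340)(1 − 0.76560) = 0.93516
Series (drive motor and occlusion detector): 0.96300 × 0.72980 = 0.70280
Series (flow sensor, alarm module, and peristaltic pump): 0.88050 × 0.78530 × 0.72960 = 0.50449
Parallel ([0.70280] and [0.50449]): 1 − (1 − 0.70280)(1 − 0.50449) = 0.85273
Series ([0.93516] and [0.85273]): 0.93516 × 0.85273 = 0.797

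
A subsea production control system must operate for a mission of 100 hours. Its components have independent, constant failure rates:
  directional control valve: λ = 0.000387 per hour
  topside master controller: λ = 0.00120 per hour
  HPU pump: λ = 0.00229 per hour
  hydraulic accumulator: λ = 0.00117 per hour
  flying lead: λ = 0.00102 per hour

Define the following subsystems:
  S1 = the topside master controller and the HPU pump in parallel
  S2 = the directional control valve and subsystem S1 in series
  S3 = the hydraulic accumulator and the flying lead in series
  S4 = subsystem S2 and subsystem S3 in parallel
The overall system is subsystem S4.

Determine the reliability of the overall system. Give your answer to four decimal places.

0.9882

R(directional control valve) = exp(−0.000387 × 100) = 0.962039
R(topside master controller) = exp(−0.00120 × 100) = 0.886920
R(HPU pump) = exp(−0.00229 × 100) = 0.795329
R(hydraulic accumulator) = exp(−0.00117 × 100) = 0.889585
R(flying lead) = exp(−0.00102 × 100) = 0.903030
Parallel (topside master controller and HPU pump): 1 − (1 − 0.886920)(1 − 0.795329) = 0.976856
Series (directional control valve and [0.976856]): 0.962039 × 0.976856 = 0.939774
Series (hydraulic accumulator and flying lead): 0.889585 × 0.903030 = 0.803322
Parallel ([0.939774] and [0.803322]): 1 − (1 − 0.939774)(1 − 0.803322) = 0.9882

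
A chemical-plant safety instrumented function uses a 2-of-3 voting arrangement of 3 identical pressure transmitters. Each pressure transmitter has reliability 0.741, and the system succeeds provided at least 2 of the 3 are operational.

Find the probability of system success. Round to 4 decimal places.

0.8335

R = Σ_{i=2}^{3} C(3,i) p^i (1−p)^{3−i} with p = 0.741
C(3,2)·0.741^2·0.259^1 = 0.426636
C(3,3)·0.741^3·0.259^0 = 0.406869
Sum = 0.8335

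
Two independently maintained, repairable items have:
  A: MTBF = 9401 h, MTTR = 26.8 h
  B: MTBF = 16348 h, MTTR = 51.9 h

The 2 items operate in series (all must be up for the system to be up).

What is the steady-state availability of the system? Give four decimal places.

A(A) = MTBF/(MTBF+MTTR) = 9401/(9401+26.8) = 0.997157
A(B) = MTBF/(MTBF+MTTR) = 16348/(16348+51.9) = 0.996835
Series availability: 0.997157 × 0.996835 = 0.9940

0.9940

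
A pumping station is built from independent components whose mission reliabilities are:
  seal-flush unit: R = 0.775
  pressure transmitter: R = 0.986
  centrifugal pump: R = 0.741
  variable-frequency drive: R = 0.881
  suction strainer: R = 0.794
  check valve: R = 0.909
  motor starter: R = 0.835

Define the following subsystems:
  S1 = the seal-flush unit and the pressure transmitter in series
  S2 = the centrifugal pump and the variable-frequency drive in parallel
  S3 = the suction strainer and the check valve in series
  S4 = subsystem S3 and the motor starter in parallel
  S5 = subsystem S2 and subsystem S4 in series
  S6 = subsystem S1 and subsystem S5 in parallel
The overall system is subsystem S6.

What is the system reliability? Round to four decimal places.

Series (seal-flush unit and pressure transmitter): 0.775000 × 0.986000 = 0.764150
Parallel (centrifugal pump and variable-frequency drive): 1 − (1 − 0.741000)(1 − 0.881000) = 0.969179
Series (suction strainer and check valve): 0.794000 × 0.909000 = 0.721746
Parallel ([0.721746] and motor starter): 1 − (1 − 0.721746)(1 − 0.835000) = 0.954088
Series ([0.969179] and [0.954088]): 0.969179 × 0.954088 = 0.924682
Parallel ([0.764150] and [0.924682]): 1 − (1 − 0.764150)(1 − 0.924682) = 0.9822

0.9822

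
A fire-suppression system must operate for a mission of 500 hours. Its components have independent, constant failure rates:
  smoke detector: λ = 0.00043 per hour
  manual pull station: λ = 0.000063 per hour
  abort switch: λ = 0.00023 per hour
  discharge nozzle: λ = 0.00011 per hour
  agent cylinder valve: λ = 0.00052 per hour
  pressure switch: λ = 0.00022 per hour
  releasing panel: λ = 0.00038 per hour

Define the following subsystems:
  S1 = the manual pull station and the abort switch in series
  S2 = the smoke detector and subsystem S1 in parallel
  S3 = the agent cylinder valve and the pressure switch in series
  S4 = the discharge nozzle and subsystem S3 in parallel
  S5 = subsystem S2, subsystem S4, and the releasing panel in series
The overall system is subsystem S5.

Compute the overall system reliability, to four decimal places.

R(smoke detector) = exp(−0.00043 × 500) = 0.806541
R(manual pull station) = exp(−0.000063 × 500) = 0.968991
R(abort switch) = exp(−0.00023 × 500) = 0.891366
R(discharge nozzle) = exp(−0.00011 × 500) = 0.946485
R(agent cylinder valve) = exp(−0.00052 × 500) = 0.771052
R(pressure switch) = exp(−0.00022 × 500) = 0.895834
R(releasing panel) = exp(−0.00038 × 500) = 0.826959
Series (manual pull station and abort switch): 0.968991 × 0.891366 = 0.863726
Parallel (smoke detector and [0.863726]): 1 − (1 − 0.806541)(1 − 0.863726) = 0.973637
Series (agent cylinder valve and pressure switch): 0.771052 × 0.895834 = 0.690735
Parallel (discharge nozzle and [0.690735]): 1 − (1 − 0.946485)(1 − 0.690735) = 0.983450
Series ([0.973637], [0.983450], and releasing panel): 0.973637 × 0.983450 × 0.826959 = 0.7918

0.7918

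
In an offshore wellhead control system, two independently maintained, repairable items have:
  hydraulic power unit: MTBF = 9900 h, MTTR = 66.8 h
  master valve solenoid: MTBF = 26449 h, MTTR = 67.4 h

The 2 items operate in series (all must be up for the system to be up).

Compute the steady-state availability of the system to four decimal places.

0.9908

A(hydraulic power unit) = MTBF/(MTBF+MTTR) = 9900/(9900+66.8) = 0.993298
A(master valve solenoid) = MTBF/(MTBF+MTTR) = 26449/(26449+67.4) = 0.997458
Series availability: 0.993298 × 0.997458 = 0.9908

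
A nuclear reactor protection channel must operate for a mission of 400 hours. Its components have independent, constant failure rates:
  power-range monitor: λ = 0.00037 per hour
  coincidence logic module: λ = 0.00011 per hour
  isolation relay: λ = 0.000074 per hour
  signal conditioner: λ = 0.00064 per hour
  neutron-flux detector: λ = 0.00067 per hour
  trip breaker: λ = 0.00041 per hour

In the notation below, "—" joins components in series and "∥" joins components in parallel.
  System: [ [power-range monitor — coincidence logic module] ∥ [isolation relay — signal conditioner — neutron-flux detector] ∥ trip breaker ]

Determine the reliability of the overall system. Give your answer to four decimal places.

R(power-range monitor) = exp(−0.00037 × 400) = 0.862431
R(coincidence logic module) = exp(−0.00011 × 400) = 0.956954
R(isolation relay) = exp(−0.000074 × 400) = 0.970834
R(signal conditioner) = exp(−0.00064 × 400) = 0.774142
R(neutron-flux detector) = exp(−0.00067 × 400) = 0.764908
R(trip breaker) = exp(−0.00041 × 400) = 0.848742
Series (power-range monitor and coincidence logic module): 0.862431 × 0.956954 = 0.825307
Series (isolation relay, signal conditioner, and neutron-flux detector): 0.970834 × 0.774142 × 0.764908 = 0.574877
Parallel ([0.825307], [0.574877], and trip breaker): 1 − (1 − 0.825307)(1 − 0.574877)(1 − 0.848742) = 0.9888

0.9888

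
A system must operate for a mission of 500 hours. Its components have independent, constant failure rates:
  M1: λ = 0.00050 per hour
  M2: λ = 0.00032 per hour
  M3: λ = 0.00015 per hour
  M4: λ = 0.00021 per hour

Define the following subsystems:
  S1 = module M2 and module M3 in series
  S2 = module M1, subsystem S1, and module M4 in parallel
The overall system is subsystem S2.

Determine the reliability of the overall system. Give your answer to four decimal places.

R(M1) = exp(−0.00050 × 500) = 0.778801
R(M2) = exp(−0.00032 × 500) = 0.852144
R(M3) = exp(−0.00015 × 500) = 0.927743
R(M4) = exp(−0.00021 × 500) = 0.900325
Series (M2 and M3): 0.852144 × 0.927743 = 0.790571
Parallel (M1, [0.790571], and M4): 1 − (1 − 0.778801)(1 − 0.790571)(1 − 0.900325) = 0.9954

0.9954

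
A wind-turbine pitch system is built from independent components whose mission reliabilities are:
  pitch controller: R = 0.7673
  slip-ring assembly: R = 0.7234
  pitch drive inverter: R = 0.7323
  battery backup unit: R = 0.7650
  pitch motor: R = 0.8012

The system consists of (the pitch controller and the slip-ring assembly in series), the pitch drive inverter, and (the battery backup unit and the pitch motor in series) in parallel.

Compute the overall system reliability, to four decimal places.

0.9539

Series (pitch controller and slip-ring assembly): 0.767300 × 0.723400 = 0.555065
Series (battery backup unit and pitch motor): 0.765000 × 0.801200 = 0.612918
Parallel ([0.555065], pitch drive inverter, and [0.612918]): 1 − (1 − 0.555065)(1 − 0.732300)(1 − 0.612918) = 0.9539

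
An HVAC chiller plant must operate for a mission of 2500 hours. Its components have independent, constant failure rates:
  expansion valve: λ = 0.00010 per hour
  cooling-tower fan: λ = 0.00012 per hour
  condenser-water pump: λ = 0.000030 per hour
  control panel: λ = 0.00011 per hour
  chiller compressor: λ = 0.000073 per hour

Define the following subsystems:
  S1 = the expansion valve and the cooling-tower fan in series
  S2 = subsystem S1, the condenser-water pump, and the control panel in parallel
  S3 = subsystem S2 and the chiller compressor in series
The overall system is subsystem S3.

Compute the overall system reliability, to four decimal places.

0.8271

R(expansion valve) = exp(−0.00010 × 2500) = 0.778801
R(cooling-tower fan) = exp(−0.00012 × 2500) = 0.740818
R(condenser-water pump) = exp(−0.000030 × 2500) = 0.927743
R(control panel) = exp(−0.00011 × 2500) = 0.759572
R(chiller compressor) = exp(−0.000073 × 2500) = 0.833185
Series (expansion valve and cooling-tower fan): 0.778801 × 0.740818 = 0.576950
Parallel ([0.576950], condenser-water pump, and control panel): 1 − (1 − 0.576950)(1 − 0.927743)(1 − 0.759572) = 0.992651
Series ([0.992651] and chiller compressor): 0.992651 × 0.833185 = 0.8271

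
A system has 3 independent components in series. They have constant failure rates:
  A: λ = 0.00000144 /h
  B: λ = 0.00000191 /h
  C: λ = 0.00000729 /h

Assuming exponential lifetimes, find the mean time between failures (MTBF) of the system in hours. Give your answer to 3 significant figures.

Series of exponential components: λ_sys = Σ λ_i
λ_sys = 0.00000144 + 0.00000191 + 0.00000729 = 1.0640e-05 /h
MTBF = 1 / λ_sys = 94000 h

94000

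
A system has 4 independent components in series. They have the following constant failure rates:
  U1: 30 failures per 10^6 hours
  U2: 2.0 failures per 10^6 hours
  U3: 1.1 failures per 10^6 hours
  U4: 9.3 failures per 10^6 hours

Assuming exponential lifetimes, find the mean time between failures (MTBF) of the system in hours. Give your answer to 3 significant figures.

Series of exponential components: λ_sys = Σ λ_i
λ_sys = 0.000030 + 0.0000020 + 0.0000011 + 0.0000093 = 4.2400e-05 /h
MTBF = 1 / λ_sys = 23600 h

23600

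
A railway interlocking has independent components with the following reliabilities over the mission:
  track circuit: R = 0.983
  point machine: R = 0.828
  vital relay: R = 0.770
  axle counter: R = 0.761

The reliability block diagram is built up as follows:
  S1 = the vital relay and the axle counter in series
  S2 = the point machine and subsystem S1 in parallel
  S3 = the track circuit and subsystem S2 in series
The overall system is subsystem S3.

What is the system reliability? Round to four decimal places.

0.9130

Series (vital relay and axle counter): 0.770000 × 0.761000 = 0.585970
Parallel (point machine and [0.585970]): 1 − (1 − 0.828000)(1 − 0.585970) = 0.928787
Series (track circuit and [0.928787]): 0.983000 × 0.928787 = 0.9130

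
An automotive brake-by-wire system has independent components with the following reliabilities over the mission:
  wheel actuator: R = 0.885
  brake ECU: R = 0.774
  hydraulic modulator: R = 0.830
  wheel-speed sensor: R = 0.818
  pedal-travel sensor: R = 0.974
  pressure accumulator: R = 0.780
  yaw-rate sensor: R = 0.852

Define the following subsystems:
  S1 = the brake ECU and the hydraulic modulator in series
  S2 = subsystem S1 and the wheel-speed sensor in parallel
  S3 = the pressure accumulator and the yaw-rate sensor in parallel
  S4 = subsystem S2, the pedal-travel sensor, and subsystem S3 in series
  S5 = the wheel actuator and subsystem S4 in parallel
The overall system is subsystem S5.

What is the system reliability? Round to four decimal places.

Series (brake ECU and hydraulic modulator): 0.774000 × 0.830000 = 0.642420
Parallel ([0.642420] and wheel-speed sensor): 1 − (1 − 0.642420)(1 − 0.818000) = 0.934920
Parallel (pressure accumulator and yaw-rate sensor): 1 − (1 − 0.780000)(1 − 0.852000) = 0.967440
Series ([0.934920], pedal-travel sensor, and [0.967440]): 0.934920 × 0.974000 × 0.967440 = 0.880963
Parallel (wheel actuator and [0.880963]): 1 − (1 − 0.885000)(1 − 0.880963) = 0.9863

0.9863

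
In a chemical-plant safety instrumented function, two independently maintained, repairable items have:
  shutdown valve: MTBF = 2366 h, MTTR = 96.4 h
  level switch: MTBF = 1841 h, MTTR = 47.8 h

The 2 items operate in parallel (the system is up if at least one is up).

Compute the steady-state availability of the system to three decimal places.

A(shutdown valve) = MTBF/(MTBF+MTTR) = 2366/(2366+96.4) = 0.960851
A(level switch) = MTBF/(MTBF+MTTR) = 1841/(1841+47.8) = 0.974693
Parallel availability: 1 − (1 − 0.960851)(1 − 0.974693) = 0.999

0.999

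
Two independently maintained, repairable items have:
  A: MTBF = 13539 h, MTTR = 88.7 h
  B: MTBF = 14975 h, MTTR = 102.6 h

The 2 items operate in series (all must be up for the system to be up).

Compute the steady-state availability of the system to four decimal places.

0.9867

A(A) = MTBF/(MTBF+MTTR) = 13539/(13539+88.7) = 0.993491
A(B) = MTBF/(MTBF+MTTR) = 14975/(14975+102.6) = 0.993195
Series availability: 0.993491 × 0.993195 = 0.9867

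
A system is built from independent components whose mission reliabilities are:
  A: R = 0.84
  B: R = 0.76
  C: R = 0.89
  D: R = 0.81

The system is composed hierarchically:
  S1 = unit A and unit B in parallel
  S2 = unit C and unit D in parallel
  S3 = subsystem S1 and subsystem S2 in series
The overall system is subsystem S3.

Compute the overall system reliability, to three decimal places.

0.942

Parallel (A and B): 1 − (1 − 0.84000)(1 − 0.76000) = 0.96160
Parallel (C and D): 1 − (1 − 0.89000)(1 − 0.81000) = 0.97910
Series ([0.96160] and [0.97910]): 0.96160 × 0.97910 = 0.942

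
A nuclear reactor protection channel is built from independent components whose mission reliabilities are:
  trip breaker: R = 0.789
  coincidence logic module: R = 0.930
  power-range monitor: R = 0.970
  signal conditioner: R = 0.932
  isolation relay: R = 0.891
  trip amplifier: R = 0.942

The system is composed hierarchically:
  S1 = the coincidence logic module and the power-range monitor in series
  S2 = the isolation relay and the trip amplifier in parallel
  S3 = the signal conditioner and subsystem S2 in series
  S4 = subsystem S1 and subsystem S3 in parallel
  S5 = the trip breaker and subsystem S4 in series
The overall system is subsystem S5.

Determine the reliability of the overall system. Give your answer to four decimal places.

0.7833

Series (coincidence logic module and power-range monitor): 0.930000 × 0.970000 = 0.902100
Parallel (isolation relay and trip amplifier): 1 − (1 − 0.891000)(1 − 0.942000) = 0.993678
Series (signal conditioner and [0.993678]): 0.932000 × 0.993678 = 0.926108
Parallel ([0.902100] and [0.926108]): 1 − (1 − 0.902100)(1 − 0.926108) = 0.992766
Series (trip breaker and [0.992766]): 0.789000 × 0.992766 = 0.7833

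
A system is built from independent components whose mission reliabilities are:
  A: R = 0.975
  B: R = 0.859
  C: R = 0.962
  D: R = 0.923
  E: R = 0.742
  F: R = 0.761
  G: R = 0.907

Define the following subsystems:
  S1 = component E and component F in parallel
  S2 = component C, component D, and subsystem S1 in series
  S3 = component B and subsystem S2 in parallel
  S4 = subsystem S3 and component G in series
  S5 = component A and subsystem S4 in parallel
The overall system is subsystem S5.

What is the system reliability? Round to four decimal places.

Parallel (E and F): 1 − (1 − 0.742000)(1 − 0.761000) = 0.938338
Series (C, D, and [0.938338]): 0.962000 × 0.923000 × 0.938338 = 0.833175
Parallel (B and [0.833175]): 1 − (1 − 0.859000)(1 − 0.833175) = 0.976478
Series ([0.976478] and G): 0.976478 × 0.907000 = 0.885666
Parallel (A and [0.885666]): 1 − (1 − 0.975000)(1 − 0.885666) = 0.9971

0.9971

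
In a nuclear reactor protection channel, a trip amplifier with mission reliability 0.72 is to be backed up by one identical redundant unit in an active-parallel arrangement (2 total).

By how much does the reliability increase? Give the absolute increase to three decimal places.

R_before = 0.72
R_after = 1 − (1 − 0.72)^2 = 0.922
ΔR = 0.922 − 0.72 = 0.202

0.202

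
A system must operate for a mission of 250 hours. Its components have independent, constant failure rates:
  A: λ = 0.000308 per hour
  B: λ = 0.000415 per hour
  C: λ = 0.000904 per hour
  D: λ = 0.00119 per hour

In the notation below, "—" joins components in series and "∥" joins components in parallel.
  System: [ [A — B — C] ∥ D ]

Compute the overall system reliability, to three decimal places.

R(A) = exp(−0.000308 × 250) = 0.92589
R(B) = exp(−0.000415 × 250) = 0.90145
R(C) = exp(−0.000904 × 250) = 0.79772
R(D) = exp(−0.00119 × 250) = 0.74267
Series (A, B, and C): 0.92589 × 0.90145 × 0.79772 = 0.66581
Parallel ([0.66581] and D): 1 − (1 − 0.66581)(1 − 0.74267) = 0.914

0.914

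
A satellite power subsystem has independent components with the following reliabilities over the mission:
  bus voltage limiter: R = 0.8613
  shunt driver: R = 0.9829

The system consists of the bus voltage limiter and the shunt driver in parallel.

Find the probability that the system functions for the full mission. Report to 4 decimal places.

Parallel (bus voltage limiter and shunt driver): 1 − (1 − 0.861300)(1 − 0.982900) = 0.9976

0.9976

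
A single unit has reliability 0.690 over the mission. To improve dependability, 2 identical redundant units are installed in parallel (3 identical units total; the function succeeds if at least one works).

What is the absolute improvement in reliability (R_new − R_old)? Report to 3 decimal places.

R_before = 0.690
R_after = 1 − (1 − 0.690)^3 = 0.970
ΔR = 0.970 − 0.690 = 0.280

0.280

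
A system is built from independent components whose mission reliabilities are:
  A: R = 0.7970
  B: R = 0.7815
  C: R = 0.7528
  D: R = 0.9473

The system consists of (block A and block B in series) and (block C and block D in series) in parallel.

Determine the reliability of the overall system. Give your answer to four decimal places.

Series (A and B): 0.797000 × 0.781500 = 0.622856
Series (C and D): 0.752800 × 0.947300 = 0.713127
Parallel ([0.622856] and [0.713127]): 1 − (1 − 0.622856)(1 − 0.713127) = 0.8918

0.8918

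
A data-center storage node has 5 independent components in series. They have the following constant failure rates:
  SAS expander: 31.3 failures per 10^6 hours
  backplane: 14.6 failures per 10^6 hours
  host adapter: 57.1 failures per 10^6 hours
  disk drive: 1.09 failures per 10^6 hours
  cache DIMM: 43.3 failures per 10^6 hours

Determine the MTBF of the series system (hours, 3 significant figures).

Series of exponential components: λ_sys = Σ λ_i
λ_sys = 0.0000313 + 0.0000146 + 0.0000571 + 0.00000109 + 0.0000433 = 1.4739e-04 /h
MTBF = 1 / λ_sys = 6780 h

6780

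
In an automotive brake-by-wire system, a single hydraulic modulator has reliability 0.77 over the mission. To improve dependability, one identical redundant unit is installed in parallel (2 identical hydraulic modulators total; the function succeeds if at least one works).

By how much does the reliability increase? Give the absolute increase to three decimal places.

R_before = 0.77
R_after = 1 − (1 − 0.77)^2 = 0.947
ΔR = 0.947 − 0.77 = 0.177

0.177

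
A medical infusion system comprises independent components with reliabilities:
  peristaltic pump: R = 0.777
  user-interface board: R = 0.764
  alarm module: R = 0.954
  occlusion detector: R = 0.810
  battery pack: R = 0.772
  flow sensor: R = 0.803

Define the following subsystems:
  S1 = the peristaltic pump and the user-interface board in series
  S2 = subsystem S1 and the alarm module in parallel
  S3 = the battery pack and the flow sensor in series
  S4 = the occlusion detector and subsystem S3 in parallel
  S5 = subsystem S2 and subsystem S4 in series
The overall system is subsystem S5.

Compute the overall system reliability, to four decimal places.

Series (peristaltic pump and user-interface board): 0.777000 × 0.764000 = 0.593628
Parallel ([0.593628] and alarm module): 1 − (1 − 0.593628)(1 − 0.954000) = 0.981307
Series (battery pack and flow sensor): 0.772000 × 0.803000 = 0.619916
Parallel (occlusion detector and [0.619916]): 1 − (1 − 0.810000)(1 − 0.619916) = 0.927784
Series ([0.981307] and [0.927784]): 0.981307 × 0.927784 = 0.9104

0.9104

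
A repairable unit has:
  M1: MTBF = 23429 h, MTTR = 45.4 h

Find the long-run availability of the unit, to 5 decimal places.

0.99807

A(M1) = MTBF/(MTBF+MTTR) = 23429/(23429+45.4) = 0.99807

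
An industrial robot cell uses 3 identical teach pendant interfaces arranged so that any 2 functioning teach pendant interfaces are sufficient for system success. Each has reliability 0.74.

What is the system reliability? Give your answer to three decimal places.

0.832

R = Σ_{i=2}^{3} C(3,i) p^i (1−p)^{3−i} with p = 0.74
C(3,2)·0.74^2·0.26^1 = 0.42713
C(3,3)·0.74^3·0.26^0 = 0.40522
Sum = 0.832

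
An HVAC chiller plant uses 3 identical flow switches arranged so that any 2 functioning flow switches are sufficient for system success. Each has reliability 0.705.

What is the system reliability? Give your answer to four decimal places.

0.7903

R = Σ_{i=2}^{3} C(3,i) p^i (1−p)^{3−i} with p = 0.705
C(3,2)·0.705^2·0.295^1 = 0.439867
C(3,3)·0.705^3·0.295^0 = 0.350403
Sum = 0.7903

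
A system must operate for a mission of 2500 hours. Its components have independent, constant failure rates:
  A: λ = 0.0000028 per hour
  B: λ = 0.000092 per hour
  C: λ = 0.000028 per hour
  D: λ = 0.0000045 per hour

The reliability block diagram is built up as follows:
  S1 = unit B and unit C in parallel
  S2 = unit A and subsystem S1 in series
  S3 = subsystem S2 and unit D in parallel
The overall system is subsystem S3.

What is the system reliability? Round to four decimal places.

0.9998

R(A) = exp(−0.0000028 × 2500) = 0.993024
R(B) = exp(−0.000092 × 2500) = 0.794534
R(C) = exp(−0.000028 × 2500) = 0.932394
R(D) = exp(−0.0000045 × 2500) = 0.988813
Parallel (B and C): 1 − (1 − 0.794534)(1 − 0.932394) = 0.986109
Series (A and [0.986109]): 0.993024 × 0.986109 = 0.979230
Parallel ([0.979230] and D): 1 − (1 − 0.979230)(1 − 0.988813) = 0.9998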